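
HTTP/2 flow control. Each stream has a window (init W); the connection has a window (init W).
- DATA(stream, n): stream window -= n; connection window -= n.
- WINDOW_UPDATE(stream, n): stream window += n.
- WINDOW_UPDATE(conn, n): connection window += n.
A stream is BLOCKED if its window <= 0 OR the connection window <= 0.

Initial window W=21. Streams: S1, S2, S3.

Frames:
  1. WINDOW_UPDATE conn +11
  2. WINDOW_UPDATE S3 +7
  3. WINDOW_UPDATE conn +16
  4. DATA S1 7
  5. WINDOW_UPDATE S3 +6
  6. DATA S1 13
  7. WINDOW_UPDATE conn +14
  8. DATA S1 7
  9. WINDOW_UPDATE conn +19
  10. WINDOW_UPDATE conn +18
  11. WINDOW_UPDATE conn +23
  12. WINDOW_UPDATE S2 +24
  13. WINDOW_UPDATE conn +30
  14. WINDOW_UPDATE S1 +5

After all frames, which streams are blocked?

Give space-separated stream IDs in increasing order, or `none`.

Answer: S1

Derivation:
Op 1: conn=32 S1=21 S2=21 S3=21 blocked=[]
Op 2: conn=32 S1=21 S2=21 S3=28 blocked=[]
Op 3: conn=48 S1=21 S2=21 S3=28 blocked=[]
Op 4: conn=41 S1=14 S2=21 S3=28 blocked=[]
Op 5: conn=41 S1=14 S2=21 S3=34 blocked=[]
Op 6: conn=28 S1=1 S2=21 S3=34 blocked=[]
Op 7: conn=42 S1=1 S2=21 S3=34 blocked=[]
Op 8: conn=35 S1=-6 S2=21 S3=34 blocked=[1]
Op 9: conn=54 S1=-6 S2=21 S3=34 blocked=[1]
Op 10: conn=72 S1=-6 S2=21 S3=34 blocked=[1]
Op 11: conn=95 S1=-6 S2=21 S3=34 blocked=[1]
Op 12: conn=95 S1=-6 S2=45 S3=34 blocked=[1]
Op 13: conn=125 S1=-6 S2=45 S3=34 blocked=[1]
Op 14: conn=125 S1=-1 S2=45 S3=34 blocked=[1]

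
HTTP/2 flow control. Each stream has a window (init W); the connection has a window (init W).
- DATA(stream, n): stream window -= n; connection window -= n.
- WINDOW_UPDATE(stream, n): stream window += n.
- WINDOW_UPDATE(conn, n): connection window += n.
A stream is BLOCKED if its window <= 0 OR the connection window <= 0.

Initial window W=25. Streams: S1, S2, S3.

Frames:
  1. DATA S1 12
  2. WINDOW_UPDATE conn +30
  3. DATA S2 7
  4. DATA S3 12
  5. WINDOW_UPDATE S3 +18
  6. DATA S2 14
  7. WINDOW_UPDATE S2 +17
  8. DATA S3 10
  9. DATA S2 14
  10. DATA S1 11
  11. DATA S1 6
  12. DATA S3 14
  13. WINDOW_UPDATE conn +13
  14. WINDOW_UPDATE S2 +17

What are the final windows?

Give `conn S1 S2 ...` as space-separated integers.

Answer: -32 -4 24 7

Derivation:
Op 1: conn=13 S1=13 S2=25 S3=25 blocked=[]
Op 2: conn=43 S1=13 S2=25 S3=25 blocked=[]
Op 3: conn=36 S1=13 S2=18 S3=25 blocked=[]
Op 4: conn=24 S1=13 S2=18 S3=13 blocked=[]
Op 5: conn=24 S1=13 S2=18 S3=31 blocked=[]
Op 6: conn=10 S1=13 S2=4 S3=31 blocked=[]
Op 7: conn=10 S1=13 S2=21 S3=31 blocked=[]
Op 8: conn=0 S1=13 S2=21 S3=21 blocked=[1, 2, 3]
Op 9: conn=-14 S1=13 S2=7 S3=21 blocked=[1, 2, 3]
Op 10: conn=-25 S1=2 S2=7 S3=21 blocked=[1, 2, 3]
Op 11: conn=-31 S1=-4 S2=7 S3=21 blocked=[1, 2, 3]
Op 12: conn=-45 S1=-4 S2=7 S3=7 blocked=[1, 2, 3]
Op 13: conn=-32 S1=-4 S2=7 S3=7 blocked=[1, 2, 3]
Op 14: conn=-32 S1=-4 S2=24 S3=7 blocked=[1, 2, 3]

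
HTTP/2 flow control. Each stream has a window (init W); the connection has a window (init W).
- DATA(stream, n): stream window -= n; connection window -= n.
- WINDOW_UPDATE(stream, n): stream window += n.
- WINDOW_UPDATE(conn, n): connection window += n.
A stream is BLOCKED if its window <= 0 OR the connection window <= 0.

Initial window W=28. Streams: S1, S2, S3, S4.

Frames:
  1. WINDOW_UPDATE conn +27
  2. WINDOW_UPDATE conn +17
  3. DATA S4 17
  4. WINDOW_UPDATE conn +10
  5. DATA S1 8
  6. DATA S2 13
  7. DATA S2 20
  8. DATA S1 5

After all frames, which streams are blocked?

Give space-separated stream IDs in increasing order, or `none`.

Answer: S2

Derivation:
Op 1: conn=55 S1=28 S2=28 S3=28 S4=28 blocked=[]
Op 2: conn=72 S1=28 S2=28 S3=28 S4=28 blocked=[]
Op 3: conn=55 S1=28 S2=28 S3=28 S4=11 blocked=[]
Op 4: conn=65 S1=28 S2=28 S3=28 S4=11 blocked=[]
Op 5: conn=57 S1=20 S2=28 S3=28 S4=11 blocked=[]
Op 6: conn=44 S1=20 S2=15 S3=28 S4=11 blocked=[]
Op 7: conn=24 S1=20 S2=-5 S3=28 S4=11 blocked=[2]
Op 8: conn=19 S1=15 S2=-5 S3=28 S4=11 blocked=[2]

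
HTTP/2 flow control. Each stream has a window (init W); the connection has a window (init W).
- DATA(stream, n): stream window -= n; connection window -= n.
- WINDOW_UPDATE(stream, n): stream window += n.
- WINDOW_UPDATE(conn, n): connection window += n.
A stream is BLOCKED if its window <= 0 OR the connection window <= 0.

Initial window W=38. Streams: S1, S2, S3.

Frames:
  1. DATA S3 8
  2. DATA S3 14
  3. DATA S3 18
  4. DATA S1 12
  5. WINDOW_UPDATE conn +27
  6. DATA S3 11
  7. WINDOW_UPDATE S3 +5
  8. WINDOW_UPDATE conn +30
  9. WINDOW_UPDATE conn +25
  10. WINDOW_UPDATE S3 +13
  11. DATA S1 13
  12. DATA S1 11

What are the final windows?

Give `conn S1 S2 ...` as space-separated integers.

Answer: 33 2 38 5

Derivation:
Op 1: conn=30 S1=38 S2=38 S3=30 blocked=[]
Op 2: conn=16 S1=38 S2=38 S3=16 blocked=[]
Op 3: conn=-2 S1=38 S2=38 S3=-2 blocked=[1, 2, 3]
Op 4: conn=-14 S1=26 S2=38 S3=-2 blocked=[1, 2, 3]
Op 5: conn=13 S1=26 S2=38 S3=-2 blocked=[3]
Op 6: conn=2 S1=26 S2=38 S3=-13 blocked=[3]
Op 7: conn=2 S1=26 S2=38 S3=-8 blocked=[3]
Op 8: conn=32 S1=26 S2=38 S3=-8 blocked=[3]
Op 9: conn=57 S1=26 S2=38 S3=-8 blocked=[3]
Op 10: conn=57 S1=26 S2=38 S3=5 blocked=[]
Op 11: conn=44 S1=13 S2=38 S3=5 blocked=[]
Op 12: conn=33 S1=2 S2=38 S3=5 blocked=[]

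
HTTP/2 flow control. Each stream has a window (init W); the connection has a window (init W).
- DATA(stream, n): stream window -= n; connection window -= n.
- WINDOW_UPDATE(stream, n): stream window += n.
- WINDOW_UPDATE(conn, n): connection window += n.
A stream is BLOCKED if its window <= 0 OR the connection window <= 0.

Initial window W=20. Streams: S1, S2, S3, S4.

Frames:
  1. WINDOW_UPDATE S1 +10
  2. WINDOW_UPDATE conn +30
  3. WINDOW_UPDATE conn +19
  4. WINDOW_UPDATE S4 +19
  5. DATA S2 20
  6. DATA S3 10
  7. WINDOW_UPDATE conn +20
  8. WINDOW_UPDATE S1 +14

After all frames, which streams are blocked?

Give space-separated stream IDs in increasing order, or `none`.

Answer: S2

Derivation:
Op 1: conn=20 S1=30 S2=20 S3=20 S4=20 blocked=[]
Op 2: conn=50 S1=30 S2=20 S3=20 S4=20 blocked=[]
Op 3: conn=69 S1=30 S2=20 S3=20 S4=20 blocked=[]
Op 4: conn=69 S1=30 S2=20 S3=20 S4=39 blocked=[]
Op 5: conn=49 S1=30 S2=0 S3=20 S4=39 blocked=[2]
Op 6: conn=39 S1=30 S2=0 S3=10 S4=39 blocked=[2]
Op 7: conn=59 S1=30 S2=0 S3=10 S4=39 blocked=[2]
Op 8: conn=59 S1=44 S2=0 S3=10 S4=39 blocked=[2]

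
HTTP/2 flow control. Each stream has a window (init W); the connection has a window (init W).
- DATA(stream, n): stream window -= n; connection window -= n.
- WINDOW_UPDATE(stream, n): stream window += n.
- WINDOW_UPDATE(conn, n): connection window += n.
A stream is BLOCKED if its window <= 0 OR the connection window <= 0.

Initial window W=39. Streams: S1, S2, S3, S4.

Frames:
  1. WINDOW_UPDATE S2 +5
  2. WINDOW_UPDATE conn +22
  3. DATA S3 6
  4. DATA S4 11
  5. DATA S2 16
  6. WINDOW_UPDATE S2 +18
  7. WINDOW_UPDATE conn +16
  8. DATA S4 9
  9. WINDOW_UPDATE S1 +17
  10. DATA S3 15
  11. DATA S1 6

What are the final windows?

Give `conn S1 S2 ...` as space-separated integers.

Op 1: conn=39 S1=39 S2=44 S3=39 S4=39 blocked=[]
Op 2: conn=61 S1=39 S2=44 S3=39 S4=39 blocked=[]
Op 3: conn=55 S1=39 S2=44 S3=33 S4=39 blocked=[]
Op 4: conn=44 S1=39 S2=44 S3=33 S4=28 blocked=[]
Op 5: conn=28 S1=39 S2=28 S3=33 S4=28 blocked=[]
Op 6: conn=28 S1=39 S2=46 S3=33 S4=28 blocked=[]
Op 7: conn=44 S1=39 S2=46 S3=33 S4=28 blocked=[]
Op 8: conn=35 S1=39 S2=46 S3=33 S4=19 blocked=[]
Op 9: conn=35 S1=56 S2=46 S3=33 S4=19 blocked=[]
Op 10: conn=20 S1=56 S2=46 S3=18 S4=19 blocked=[]
Op 11: conn=14 S1=50 S2=46 S3=18 S4=19 blocked=[]

Answer: 14 50 46 18 19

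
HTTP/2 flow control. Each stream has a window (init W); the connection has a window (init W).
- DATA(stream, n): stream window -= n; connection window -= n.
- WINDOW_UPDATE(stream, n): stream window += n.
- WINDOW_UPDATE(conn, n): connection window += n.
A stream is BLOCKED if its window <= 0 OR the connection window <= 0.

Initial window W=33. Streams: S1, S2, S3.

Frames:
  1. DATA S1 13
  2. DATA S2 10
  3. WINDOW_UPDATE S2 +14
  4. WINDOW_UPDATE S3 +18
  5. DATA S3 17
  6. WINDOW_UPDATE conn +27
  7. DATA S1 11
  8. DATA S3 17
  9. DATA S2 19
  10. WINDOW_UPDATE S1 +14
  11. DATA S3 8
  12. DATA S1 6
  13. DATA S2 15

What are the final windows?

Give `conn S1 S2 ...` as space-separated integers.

Op 1: conn=20 S1=20 S2=33 S3=33 blocked=[]
Op 2: conn=10 S1=20 S2=23 S3=33 blocked=[]
Op 3: conn=10 S1=20 S2=37 S3=33 blocked=[]
Op 4: conn=10 S1=20 S2=37 S3=51 blocked=[]
Op 5: conn=-7 S1=20 S2=37 S3=34 blocked=[1, 2, 3]
Op 6: conn=20 S1=20 S2=37 S3=34 blocked=[]
Op 7: conn=9 S1=9 S2=37 S3=34 blocked=[]
Op 8: conn=-8 S1=9 S2=37 S3=17 blocked=[1, 2, 3]
Op 9: conn=-27 S1=9 S2=18 S3=17 blocked=[1, 2, 3]
Op 10: conn=-27 S1=23 S2=18 S3=17 blocked=[1, 2, 3]
Op 11: conn=-35 S1=23 S2=18 S3=9 blocked=[1, 2, 3]
Op 12: conn=-41 S1=17 S2=18 S3=9 blocked=[1, 2, 3]
Op 13: conn=-56 S1=17 S2=3 S3=9 blocked=[1, 2, 3]

Answer: -56 17 3 9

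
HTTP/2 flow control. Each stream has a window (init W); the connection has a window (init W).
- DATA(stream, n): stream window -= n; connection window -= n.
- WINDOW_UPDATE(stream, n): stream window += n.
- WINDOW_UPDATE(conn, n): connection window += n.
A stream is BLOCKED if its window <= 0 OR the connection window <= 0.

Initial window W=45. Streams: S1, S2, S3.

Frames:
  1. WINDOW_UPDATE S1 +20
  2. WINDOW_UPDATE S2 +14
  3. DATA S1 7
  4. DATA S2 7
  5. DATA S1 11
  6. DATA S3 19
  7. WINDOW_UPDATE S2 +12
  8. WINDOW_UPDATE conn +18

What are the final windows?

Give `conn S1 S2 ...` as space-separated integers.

Op 1: conn=45 S1=65 S2=45 S3=45 blocked=[]
Op 2: conn=45 S1=65 S2=59 S3=45 blocked=[]
Op 3: conn=38 S1=58 S2=59 S3=45 blocked=[]
Op 4: conn=31 S1=58 S2=52 S3=45 blocked=[]
Op 5: conn=20 S1=47 S2=52 S3=45 blocked=[]
Op 6: conn=1 S1=47 S2=52 S3=26 blocked=[]
Op 7: conn=1 S1=47 S2=64 S3=26 blocked=[]
Op 8: conn=19 S1=47 S2=64 S3=26 blocked=[]

Answer: 19 47 64 26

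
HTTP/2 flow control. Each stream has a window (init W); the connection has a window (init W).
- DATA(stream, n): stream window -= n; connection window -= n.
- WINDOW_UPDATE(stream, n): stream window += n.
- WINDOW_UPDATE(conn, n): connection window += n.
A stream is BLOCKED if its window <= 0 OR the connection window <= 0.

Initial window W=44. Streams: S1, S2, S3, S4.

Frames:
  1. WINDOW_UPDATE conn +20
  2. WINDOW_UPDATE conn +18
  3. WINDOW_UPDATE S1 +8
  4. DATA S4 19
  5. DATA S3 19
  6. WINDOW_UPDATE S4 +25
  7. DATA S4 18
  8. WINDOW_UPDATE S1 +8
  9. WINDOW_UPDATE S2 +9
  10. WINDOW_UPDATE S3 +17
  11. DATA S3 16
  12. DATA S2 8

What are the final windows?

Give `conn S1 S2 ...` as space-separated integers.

Op 1: conn=64 S1=44 S2=44 S3=44 S4=44 blocked=[]
Op 2: conn=82 S1=44 S2=44 S3=44 S4=44 blocked=[]
Op 3: conn=82 S1=52 S2=44 S3=44 S4=44 blocked=[]
Op 4: conn=63 S1=52 S2=44 S3=44 S4=25 blocked=[]
Op 5: conn=44 S1=52 S2=44 S3=25 S4=25 blocked=[]
Op 6: conn=44 S1=52 S2=44 S3=25 S4=50 blocked=[]
Op 7: conn=26 S1=52 S2=44 S3=25 S4=32 blocked=[]
Op 8: conn=26 S1=60 S2=44 S3=25 S4=32 blocked=[]
Op 9: conn=26 S1=60 S2=53 S3=25 S4=32 blocked=[]
Op 10: conn=26 S1=60 S2=53 S3=42 S4=32 blocked=[]
Op 11: conn=10 S1=60 S2=53 S3=26 S4=32 blocked=[]
Op 12: conn=2 S1=60 S2=45 S3=26 S4=32 blocked=[]

Answer: 2 60 45 26 32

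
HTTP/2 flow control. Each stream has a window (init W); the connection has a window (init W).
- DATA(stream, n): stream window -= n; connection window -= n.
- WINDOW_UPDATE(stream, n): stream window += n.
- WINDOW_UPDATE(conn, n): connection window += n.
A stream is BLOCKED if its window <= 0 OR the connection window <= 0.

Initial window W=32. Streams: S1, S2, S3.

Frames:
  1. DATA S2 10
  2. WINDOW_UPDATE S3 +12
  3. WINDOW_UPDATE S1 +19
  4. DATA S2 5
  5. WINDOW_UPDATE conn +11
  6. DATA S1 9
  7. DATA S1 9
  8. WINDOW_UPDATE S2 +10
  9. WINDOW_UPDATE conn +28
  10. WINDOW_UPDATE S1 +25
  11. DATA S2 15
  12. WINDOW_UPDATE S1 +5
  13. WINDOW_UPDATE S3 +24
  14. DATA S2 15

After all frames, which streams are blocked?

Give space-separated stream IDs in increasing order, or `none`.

Op 1: conn=22 S1=32 S2=22 S3=32 blocked=[]
Op 2: conn=22 S1=32 S2=22 S3=44 blocked=[]
Op 3: conn=22 S1=51 S2=22 S3=44 blocked=[]
Op 4: conn=17 S1=51 S2=17 S3=44 blocked=[]
Op 5: conn=28 S1=51 S2=17 S3=44 blocked=[]
Op 6: conn=19 S1=42 S2=17 S3=44 blocked=[]
Op 7: conn=10 S1=33 S2=17 S3=44 blocked=[]
Op 8: conn=10 S1=33 S2=27 S3=44 blocked=[]
Op 9: conn=38 S1=33 S2=27 S3=44 blocked=[]
Op 10: conn=38 S1=58 S2=27 S3=44 blocked=[]
Op 11: conn=23 S1=58 S2=12 S3=44 blocked=[]
Op 12: conn=23 S1=63 S2=12 S3=44 blocked=[]
Op 13: conn=23 S1=63 S2=12 S3=68 blocked=[]
Op 14: conn=8 S1=63 S2=-3 S3=68 blocked=[2]

Answer: S2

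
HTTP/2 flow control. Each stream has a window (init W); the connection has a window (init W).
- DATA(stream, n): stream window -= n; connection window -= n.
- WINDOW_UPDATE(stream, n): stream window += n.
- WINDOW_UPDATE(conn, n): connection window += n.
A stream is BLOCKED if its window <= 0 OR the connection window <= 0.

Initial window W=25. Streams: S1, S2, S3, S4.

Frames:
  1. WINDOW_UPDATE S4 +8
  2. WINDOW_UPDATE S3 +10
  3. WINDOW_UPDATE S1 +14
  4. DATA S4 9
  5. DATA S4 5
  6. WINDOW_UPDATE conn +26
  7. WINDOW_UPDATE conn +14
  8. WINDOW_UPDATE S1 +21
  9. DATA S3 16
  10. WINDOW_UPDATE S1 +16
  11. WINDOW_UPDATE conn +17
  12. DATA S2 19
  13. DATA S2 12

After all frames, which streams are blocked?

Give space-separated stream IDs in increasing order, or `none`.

Op 1: conn=25 S1=25 S2=25 S3=25 S4=33 blocked=[]
Op 2: conn=25 S1=25 S2=25 S3=35 S4=33 blocked=[]
Op 3: conn=25 S1=39 S2=25 S3=35 S4=33 blocked=[]
Op 4: conn=16 S1=39 S2=25 S3=35 S4=24 blocked=[]
Op 5: conn=11 S1=39 S2=25 S3=35 S4=19 blocked=[]
Op 6: conn=37 S1=39 S2=25 S3=35 S4=19 blocked=[]
Op 7: conn=51 S1=39 S2=25 S3=35 S4=19 blocked=[]
Op 8: conn=51 S1=60 S2=25 S3=35 S4=19 blocked=[]
Op 9: conn=35 S1=60 S2=25 S3=19 S4=19 blocked=[]
Op 10: conn=35 S1=76 S2=25 S3=19 S4=19 blocked=[]
Op 11: conn=52 S1=76 S2=25 S3=19 S4=19 blocked=[]
Op 12: conn=33 S1=76 S2=6 S3=19 S4=19 blocked=[]
Op 13: conn=21 S1=76 S2=-6 S3=19 S4=19 blocked=[2]

Answer: S2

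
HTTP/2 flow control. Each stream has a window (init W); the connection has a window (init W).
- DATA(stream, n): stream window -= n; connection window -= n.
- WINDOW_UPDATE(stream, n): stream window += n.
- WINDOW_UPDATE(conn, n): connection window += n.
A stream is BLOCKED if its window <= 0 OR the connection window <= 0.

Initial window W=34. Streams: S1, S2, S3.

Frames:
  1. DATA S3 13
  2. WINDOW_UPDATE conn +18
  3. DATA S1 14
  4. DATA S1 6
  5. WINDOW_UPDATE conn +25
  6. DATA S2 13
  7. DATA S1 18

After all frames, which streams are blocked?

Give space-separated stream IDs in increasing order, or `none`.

Op 1: conn=21 S1=34 S2=34 S3=21 blocked=[]
Op 2: conn=39 S1=34 S2=34 S3=21 blocked=[]
Op 3: conn=25 S1=20 S2=34 S3=21 blocked=[]
Op 4: conn=19 S1=14 S2=34 S3=21 blocked=[]
Op 5: conn=44 S1=14 S2=34 S3=21 blocked=[]
Op 6: conn=31 S1=14 S2=21 S3=21 blocked=[]
Op 7: conn=13 S1=-4 S2=21 S3=21 blocked=[1]

Answer: S1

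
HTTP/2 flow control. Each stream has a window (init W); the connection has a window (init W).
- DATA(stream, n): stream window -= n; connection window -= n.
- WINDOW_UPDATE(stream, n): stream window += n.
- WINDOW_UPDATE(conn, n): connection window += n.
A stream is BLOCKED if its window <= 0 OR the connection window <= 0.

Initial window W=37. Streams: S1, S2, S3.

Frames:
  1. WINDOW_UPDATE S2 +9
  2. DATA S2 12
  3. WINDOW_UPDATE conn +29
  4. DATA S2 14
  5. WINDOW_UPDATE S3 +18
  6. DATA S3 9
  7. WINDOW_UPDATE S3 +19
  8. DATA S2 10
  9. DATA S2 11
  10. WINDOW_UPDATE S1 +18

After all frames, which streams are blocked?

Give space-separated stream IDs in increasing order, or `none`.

Op 1: conn=37 S1=37 S2=46 S3=37 blocked=[]
Op 2: conn=25 S1=37 S2=34 S3=37 blocked=[]
Op 3: conn=54 S1=37 S2=34 S3=37 blocked=[]
Op 4: conn=40 S1=37 S2=20 S3=37 blocked=[]
Op 5: conn=40 S1=37 S2=20 S3=55 blocked=[]
Op 6: conn=31 S1=37 S2=20 S3=46 blocked=[]
Op 7: conn=31 S1=37 S2=20 S3=65 blocked=[]
Op 8: conn=21 S1=37 S2=10 S3=65 blocked=[]
Op 9: conn=10 S1=37 S2=-1 S3=65 blocked=[2]
Op 10: conn=10 S1=55 S2=-1 S3=65 blocked=[2]

Answer: S2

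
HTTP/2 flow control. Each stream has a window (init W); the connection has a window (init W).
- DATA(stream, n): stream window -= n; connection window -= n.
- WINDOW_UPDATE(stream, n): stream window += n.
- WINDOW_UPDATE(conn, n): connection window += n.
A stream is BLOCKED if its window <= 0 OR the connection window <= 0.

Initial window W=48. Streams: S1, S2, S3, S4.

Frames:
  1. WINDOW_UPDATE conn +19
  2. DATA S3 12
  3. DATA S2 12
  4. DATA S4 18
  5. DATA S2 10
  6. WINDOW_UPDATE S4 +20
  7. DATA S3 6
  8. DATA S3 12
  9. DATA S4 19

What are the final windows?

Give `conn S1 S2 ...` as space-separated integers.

Op 1: conn=67 S1=48 S2=48 S3=48 S4=48 blocked=[]
Op 2: conn=55 S1=48 S2=48 S3=36 S4=48 blocked=[]
Op 3: conn=43 S1=48 S2=36 S3=36 S4=48 blocked=[]
Op 4: conn=25 S1=48 S2=36 S3=36 S4=30 blocked=[]
Op 5: conn=15 S1=48 S2=26 S3=36 S4=30 blocked=[]
Op 6: conn=15 S1=48 S2=26 S3=36 S4=50 blocked=[]
Op 7: conn=9 S1=48 S2=26 S3=30 S4=50 blocked=[]
Op 8: conn=-3 S1=48 S2=26 S3=18 S4=50 blocked=[1, 2, 3, 4]
Op 9: conn=-22 S1=48 S2=26 S3=18 S4=31 blocked=[1, 2, 3, 4]

Answer: -22 48 26 18 31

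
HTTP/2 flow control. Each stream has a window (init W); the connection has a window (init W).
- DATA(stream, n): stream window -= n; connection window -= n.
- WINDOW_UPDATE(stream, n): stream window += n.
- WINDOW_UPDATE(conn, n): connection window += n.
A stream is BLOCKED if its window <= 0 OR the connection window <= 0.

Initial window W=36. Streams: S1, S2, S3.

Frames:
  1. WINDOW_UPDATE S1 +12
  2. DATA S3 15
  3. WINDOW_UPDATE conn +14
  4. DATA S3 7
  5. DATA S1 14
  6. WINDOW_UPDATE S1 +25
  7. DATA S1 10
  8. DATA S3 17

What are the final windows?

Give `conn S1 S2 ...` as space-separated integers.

Op 1: conn=36 S1=48 S2=36 S3=36 blocked=[]
Op 2: conn=21 S1=48 S2=36 S3=21 blocked=[]
Op 3: conn=35 S1=48 S2=36 S3=21 blocked=[]
Op 4: conn=28 S1=48 S2=36 S3=14 blocked=[]
Op 5: conn=14 S1=34 S2=36 S3=14 blocked=[]
Op 6: conn=14 S1=59 S2=36 S3=14 blocked=[]
Op 7: conn=4 S1=49 S2=36 S3=14 blocked=[]
Op 8: conn=-13 S1=49 S2=36 S3=-3 blocked=[1, 2, 3]

Answer: -13 49 36 -3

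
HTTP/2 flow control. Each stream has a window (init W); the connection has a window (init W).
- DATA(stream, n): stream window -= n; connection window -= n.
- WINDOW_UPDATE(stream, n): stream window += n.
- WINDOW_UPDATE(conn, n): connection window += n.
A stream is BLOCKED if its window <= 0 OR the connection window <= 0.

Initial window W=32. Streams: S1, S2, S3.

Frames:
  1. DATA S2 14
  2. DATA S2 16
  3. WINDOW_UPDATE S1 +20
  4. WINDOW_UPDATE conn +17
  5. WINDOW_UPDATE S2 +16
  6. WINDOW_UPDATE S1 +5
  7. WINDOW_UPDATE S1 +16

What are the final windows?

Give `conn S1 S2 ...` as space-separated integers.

Op 1: conn=18 S1=32 S2=18 S3=32 blocked=[]
Op 2: conn=2 S1=32 S2=2 S3=32 blocked=[]
Op 3: conn=2 S1=52 S2=2 S3=32 blocked=[]
Op 4: conn=19 S1=52 S2=2 S3=32 blocked=[]
Op 5: conn=19 S1=52 S2=18 S3=32 blocked=[]
Op 6: conn=19 S1=57 S2=18 S3=32 blocked=[]
Op 7: conn=19 S1=73 S2=18 S3=32 blocked=[]

Answer: 19 73 18 32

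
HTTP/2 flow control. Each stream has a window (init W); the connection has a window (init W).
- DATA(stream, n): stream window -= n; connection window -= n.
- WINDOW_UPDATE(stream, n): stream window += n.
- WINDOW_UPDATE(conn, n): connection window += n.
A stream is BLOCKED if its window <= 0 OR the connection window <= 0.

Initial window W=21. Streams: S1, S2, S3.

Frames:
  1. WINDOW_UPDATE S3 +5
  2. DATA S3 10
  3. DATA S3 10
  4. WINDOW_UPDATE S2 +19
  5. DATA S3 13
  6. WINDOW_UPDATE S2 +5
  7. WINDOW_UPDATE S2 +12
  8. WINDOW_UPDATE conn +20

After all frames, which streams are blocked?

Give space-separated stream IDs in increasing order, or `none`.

Answer: S3

Derivation:
Op 1: conn=21 S1=21 S2=21 S3=26 blocked=[]
Op 2: conn=11 S1=21 S2=21 S3=16 blocked=[]
Op 3: conn=1 S1=21 S2=21 S3=6 blocked=[]
Op 4: conn=1 S1=21 S2=40 S3=6 blocked=[]
Op 5: conn=-12 S1=21 S2=40 S3=-7 blocked=[1, 2, 3]
Op 6: conn=-12 S1=21 S2=45 S3=-7 blocked=[1, 2, 3]
Op 7: conn=-12 S1=21 S2=57 S3=-7 blocked=[1, 2, 3]
Op 8: conn=8 S1=21 S2=57 S3=-7 blocked=[3]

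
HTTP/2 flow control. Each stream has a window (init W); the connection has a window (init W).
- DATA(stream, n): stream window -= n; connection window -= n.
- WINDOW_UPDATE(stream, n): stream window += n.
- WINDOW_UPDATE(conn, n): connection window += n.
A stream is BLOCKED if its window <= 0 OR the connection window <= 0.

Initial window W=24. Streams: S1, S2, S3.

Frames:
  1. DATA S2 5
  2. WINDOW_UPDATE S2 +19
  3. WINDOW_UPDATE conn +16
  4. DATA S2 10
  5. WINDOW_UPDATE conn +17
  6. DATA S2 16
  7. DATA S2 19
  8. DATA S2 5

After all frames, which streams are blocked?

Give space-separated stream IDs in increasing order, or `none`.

Answer: S2

Derivation:
Op 1: conn=19 S1=24 S2=19 S3=24 blocked=[]
Op 2: conn=19 S1=24 S2=38 S3=24 blocked=[]
Op 3: conn=35 S1=24 S2=38 S3=24 blocked=[]
Op 4: conn=25 S1=24 S2=28 S3=24 blocked=[]
Op 5: conn=42 S1=24 S2=28 S3=24 blocked=[]
Op 6: conn=26 S1=24 S2=12 S3=24 blocked=[]
Op 7: conn=7 S1=24 S2=-7 S3=24 blocked=[2]
Op 8: conn=2 S1=24 S2=-12 S3=24 blocked=[2]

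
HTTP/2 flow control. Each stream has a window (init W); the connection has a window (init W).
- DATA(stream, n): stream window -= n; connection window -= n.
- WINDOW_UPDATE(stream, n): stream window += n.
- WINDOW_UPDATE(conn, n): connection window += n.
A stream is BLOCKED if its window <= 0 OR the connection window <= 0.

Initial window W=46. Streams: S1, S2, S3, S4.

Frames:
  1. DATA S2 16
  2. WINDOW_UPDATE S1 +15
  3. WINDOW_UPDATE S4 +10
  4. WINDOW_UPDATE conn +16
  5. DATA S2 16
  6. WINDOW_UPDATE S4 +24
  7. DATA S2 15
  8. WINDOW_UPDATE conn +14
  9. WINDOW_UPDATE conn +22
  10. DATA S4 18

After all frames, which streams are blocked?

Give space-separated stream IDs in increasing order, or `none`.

Op 1: conn=30 S1=46 S2=30 S3=46 S4=46 blocked=[]
Op 2: conn=30 S1=61 S2=30 S3=46 S4=46 blocked=[]
Op 3: conn=30 S1=61 S2=30 S3=46 S4=56 blocked=[]
Op 4: conn=46 S1=61 S2=30 S3=46 S4=56 blocked=[]
Op 5: conn=30 S1=61 S2=14 S3=46 S4=56 blocked=[]
Op 6: conn=30 S1=61 S2=14 S3=46 S4=80 blocked=[]
Op 7: conn=15 S1=61 S2=-1 S3=46 S4=80 blocked=[2]
Op 8: conn=29 S1=61 S2=-1 S3=46 S4=80 blocked=[2]
Op 9: conn=51 S1=61 S2=-1 S3=46 S4=80 blocked=[2]
Op 10: conn=33 S1=61 S2=-1 S3=46 S4=62 blocked=[2]

Answer: S2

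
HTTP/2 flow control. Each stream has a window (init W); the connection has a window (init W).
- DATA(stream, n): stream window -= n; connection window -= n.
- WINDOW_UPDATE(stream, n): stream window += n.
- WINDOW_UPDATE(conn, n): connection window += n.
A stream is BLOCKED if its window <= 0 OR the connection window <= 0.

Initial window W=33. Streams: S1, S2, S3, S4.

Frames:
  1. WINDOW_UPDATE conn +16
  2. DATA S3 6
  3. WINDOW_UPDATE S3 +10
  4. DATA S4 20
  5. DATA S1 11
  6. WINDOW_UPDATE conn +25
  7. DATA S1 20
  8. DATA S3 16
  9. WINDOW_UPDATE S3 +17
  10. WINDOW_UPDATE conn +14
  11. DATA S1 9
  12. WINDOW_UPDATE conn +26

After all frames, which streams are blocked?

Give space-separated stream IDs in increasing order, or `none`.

Op 1: conn=49 S1=33 S2=33 S3=33 S4=33 blocked=[]
Op 2: conn=43 S1=33 S2=33 S3=27 S4=33 blocked=[]
Op 3: conn=43 S1=33 S2=33 S3=37 S4=33 blocked=[]
Op 4: conn=23 S1=33 S2=33 S3=37 S4=13 blocked=[]
Op 5: conn=12 S1=22 S2=33 S3=37 S4=13 blocked=[]
Op 6: conn=37 S1=22 S2=33 S3=37 S4=13 blocked=[]
Op 7: conn=17 S1=2 S2=33 S3=37 S4=13 blocked=[]
Op 8: conn=1 S1=2 S2=33 S3=21 S4=13 blocked=[]
Op 9: conn=1 S1=2 S2=33 S3=38 S4=13 blocked=[]
Op 10: conn=15 S1=2 S2=33 S3=38 S4=13 blocked=[]
Op 11: conn=6 S1=-7 S2=33 S3=38 S4=13 blocked=[1]
Op 12: conn=32 S1=-7 S2=33 S3=38 S4=13 blocked=[1]

Answer: S1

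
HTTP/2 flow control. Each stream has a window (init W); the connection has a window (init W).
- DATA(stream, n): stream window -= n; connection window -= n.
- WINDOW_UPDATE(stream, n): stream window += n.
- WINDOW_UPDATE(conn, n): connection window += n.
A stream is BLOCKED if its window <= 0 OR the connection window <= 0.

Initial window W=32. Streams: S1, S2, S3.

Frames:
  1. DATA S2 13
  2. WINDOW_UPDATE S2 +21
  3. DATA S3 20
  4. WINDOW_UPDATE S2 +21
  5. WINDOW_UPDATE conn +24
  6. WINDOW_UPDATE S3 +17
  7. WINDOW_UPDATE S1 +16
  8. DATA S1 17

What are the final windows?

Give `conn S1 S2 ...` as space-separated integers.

Answer: 6 31 61 29

Derivation:
Op 1: conn=19 S1=32 S2=19 S3=32 blocked=[]
Op 2: conn=19 S1=32 S2=40 S3=32 blocked=[]
Op 3: conn=-1 S1=32 S2=40 S3=12 blocked=[1, 2, 3]
Op 4: conn=-1 S1=32 S2=61 S3=12 blocked=[1, 2, 3]
Op 5: conn=23 S1=32 S2=61 S3=12 blocked=[]
Op 6: conn=23 S1=32 S2=61 S3=29 blocked=[]
Op 7: conn=23 S1=48 S2=61 S3=29 blocked=[]
Op 8: conn=6 S1=31 S2=61 S3=29 blocked=[]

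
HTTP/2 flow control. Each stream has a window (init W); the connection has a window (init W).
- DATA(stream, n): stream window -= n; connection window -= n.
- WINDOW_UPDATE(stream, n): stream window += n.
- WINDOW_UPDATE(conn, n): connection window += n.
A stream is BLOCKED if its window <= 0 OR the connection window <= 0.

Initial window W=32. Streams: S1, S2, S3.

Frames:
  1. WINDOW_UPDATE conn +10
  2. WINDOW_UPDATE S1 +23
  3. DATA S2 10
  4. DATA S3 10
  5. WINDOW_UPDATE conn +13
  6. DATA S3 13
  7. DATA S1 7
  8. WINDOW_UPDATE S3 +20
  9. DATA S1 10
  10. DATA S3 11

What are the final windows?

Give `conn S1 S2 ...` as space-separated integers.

Answer: -6 38 22 18

Derivation:
Op 1: conn=42 S1=32 S2=32 S3=32 blocked=[]
Op 2: conn=42 S1=55 S2=32 S3=32 blocked=[]
Op 3: conn=32 S1=55 S2=22 S3=32 blocked=[]
Op 4: conn=22 S1=55 S2=22 S3=22 blocked=[]
Op 5: conn=35 S1=55 S2=22 S3=22 blocked=[]
Op 6: conn=22 S1=55 S2=22 S3=9 blocked=[]
Op 7: conn=15 S1=48 S2=22 S3=9 blocked=[]
Op 8: conn=15 S1=48 S2=22 S3=29 blocked=[]
Op 9: conn=5 S1=38 S2=22 S3=29 blocked=[]
Op 10: conn=-6 S1=38 S2=22 S3=18 blocked=[1, 2, 3]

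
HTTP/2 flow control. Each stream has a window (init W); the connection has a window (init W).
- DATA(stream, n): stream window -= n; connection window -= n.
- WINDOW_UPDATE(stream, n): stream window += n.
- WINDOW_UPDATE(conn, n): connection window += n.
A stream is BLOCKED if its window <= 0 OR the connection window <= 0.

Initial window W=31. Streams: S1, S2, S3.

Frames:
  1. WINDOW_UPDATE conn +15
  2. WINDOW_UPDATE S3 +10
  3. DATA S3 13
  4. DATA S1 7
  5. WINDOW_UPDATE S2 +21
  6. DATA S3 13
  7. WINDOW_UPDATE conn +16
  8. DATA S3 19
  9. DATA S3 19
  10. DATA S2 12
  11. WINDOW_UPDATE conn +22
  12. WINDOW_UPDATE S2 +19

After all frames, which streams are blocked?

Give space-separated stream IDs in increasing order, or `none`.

Answer: S3

Derivation:
Op 1: conn=46 S1=31 S2=31 S3=31 blocked=[]
Op 2: conn=46 S1=31 S2=31 S3=41 blocked=[]
Op 3: conn=33 S1=31 S2=31 S3=28 blocked=[]
Op 4: conn=26 S1=24 S2=31 S3=28 blocked=[]
Op 5: conn=26 S1=24 S2=52 S3=28 blocked=[]
Op 6: conn=13 S1=24 S2=52 S3=15 blocked=[]
Op 7: conn=29 S1=24 S2=52 S3=15 blocked=[]
Op 8: conn=10 S1=24 S2=52 S3=-4 blocked=[3]
Op 9: conn=-9 S1=24 S2=52 S3=-23 blocked=[1, 2, 3]
Op 10: conn=-21 S1=24 S2=40 S3=-23 blocked=[1, 2, 3]
Op 11: conn=1 S1=24 S2=40 S3=-23 blocked=[3]
Op 12: conn=1 S1=24 S2=59 S3=-23 blocked=[3]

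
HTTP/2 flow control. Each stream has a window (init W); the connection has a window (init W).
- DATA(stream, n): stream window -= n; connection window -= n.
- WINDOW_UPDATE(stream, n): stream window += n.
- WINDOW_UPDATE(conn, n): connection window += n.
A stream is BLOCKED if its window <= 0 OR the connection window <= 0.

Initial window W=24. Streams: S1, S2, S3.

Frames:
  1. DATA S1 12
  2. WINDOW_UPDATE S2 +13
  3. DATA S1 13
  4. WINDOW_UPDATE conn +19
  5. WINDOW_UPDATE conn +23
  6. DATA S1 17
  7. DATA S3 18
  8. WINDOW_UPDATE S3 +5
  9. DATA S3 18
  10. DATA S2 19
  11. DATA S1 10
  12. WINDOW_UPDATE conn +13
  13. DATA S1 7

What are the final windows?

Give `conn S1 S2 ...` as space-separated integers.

Answer: -35 -35 18 -7

Derivation:
Op 1: conn=12 S1=12 S2=24 S3=24 blocked=[]
Op 2: conn=12 S1=12 S2=37 S3=24 blocked=[]
Op 3: conn=-1 S1=-1 S2=37 S3=24 blocked=[1, 2, 3]
Op 4: conn=18 S1=-1 S2=37 S3=24 blocked=[1]
Op 5: conn=41 S1=-1 S2=37 S3=24 blocked=[1]
Op 6: conn=24 S1=-18 S2=37 S3=24 blocked=[1]
Op 7: conn=6 S1=-18 S2=37 S3=6 blocked=[1]
Op 8: conn=6 S1=-18 S2=37 S3=11 blocked=[1]
Op 9: conn=-12 S1=-18 S2=37 S3=-7 blocked=[1, 2, 3]
Op 10: conn=-31 S1=-18 S2=18 S3=-7 blocked=[1, 2, 3]
Op 11: conn=-41 S1=-28 S2=18 S3=-7 blocked=[1, 2, 3]
Op 12: conn=-28 S1=-28 S2=18 S3=-7 blocked=[1, 2, 3]
Op 13: conn=-35 S1=-35 S2=18 S3=-7 blocked=[1, 2, 3]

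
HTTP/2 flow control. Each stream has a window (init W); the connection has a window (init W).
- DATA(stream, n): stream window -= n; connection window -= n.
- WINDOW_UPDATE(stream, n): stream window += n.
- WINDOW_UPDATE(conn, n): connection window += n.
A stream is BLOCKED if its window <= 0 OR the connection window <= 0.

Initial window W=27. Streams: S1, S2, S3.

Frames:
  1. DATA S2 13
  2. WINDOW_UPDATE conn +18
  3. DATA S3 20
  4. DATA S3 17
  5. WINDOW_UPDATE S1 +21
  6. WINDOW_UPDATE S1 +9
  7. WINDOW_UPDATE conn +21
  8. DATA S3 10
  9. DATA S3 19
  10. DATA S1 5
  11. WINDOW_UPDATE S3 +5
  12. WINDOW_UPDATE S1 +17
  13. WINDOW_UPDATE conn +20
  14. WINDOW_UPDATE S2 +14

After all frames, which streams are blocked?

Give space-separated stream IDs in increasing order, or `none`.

Answer: S3

Derivation:
Op 1: conn=14 S1=27 S2=14 S3=27 blocked=[]
Op 2: conn=32 S1=27 S2=14 S3=27 blocked=[]
Op 3: conn=12 S1=27 S2=14 S3=7 blocked=[]
Op 4: conn=-5 S1=27 S2=14 S3=-10 blocked=[1, 2, 3]
Op 5: conn=-5 S1=48 S2=14 S3=-10 blocked=[1, 2, 3]
Op 6: conn=-5 S1=57 S2=14 S3=-10 blocked=[1, 2, 3]
Op 7: conn=16 S1=57 S2=14 S3=-10 blocked=[3]
Op 8: conn=6 S1=57 S2=14 S3=-20 blocked=[3]
Op 9: conn=-13 S1=57 S2=14 S3=-39 blocked=[1, 2, 3]
Op 10: conn=-18 S1=52 S2=14 S3=-39 blocked=[1, 2, 3]
Op 11: conn=-18 S1=52 S2=14 S3=-34 blocked=[1, 2, 3]
Op 12: conn=-18 S1=69 S2=14 S3=-34 blocked=[1, 2, 3]
Op 13: conn=2 S1=69 S2=14 S3=-34 blocked=[3]
Op 14: conn=2 S1=69 S2=28 S3=-34 blocked=[3]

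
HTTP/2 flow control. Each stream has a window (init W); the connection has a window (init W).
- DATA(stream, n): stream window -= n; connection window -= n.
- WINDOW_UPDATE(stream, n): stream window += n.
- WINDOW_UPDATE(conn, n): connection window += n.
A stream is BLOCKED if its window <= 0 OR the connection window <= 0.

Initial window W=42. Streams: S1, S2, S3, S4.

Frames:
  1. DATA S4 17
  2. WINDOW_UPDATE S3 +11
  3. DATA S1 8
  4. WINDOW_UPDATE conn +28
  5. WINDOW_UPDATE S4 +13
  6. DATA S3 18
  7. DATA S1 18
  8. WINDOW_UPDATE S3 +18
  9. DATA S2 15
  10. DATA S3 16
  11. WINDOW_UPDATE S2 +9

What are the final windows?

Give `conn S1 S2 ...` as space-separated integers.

Op 1: conn=25 S1=42 S2=42 S3=42 S4=25 blocked=[]
Op 2: conn=25 S1=42 S2=42 S3=53 S4=25 blocked=[]
Op 3: conn=17 S1=34 S2=42 S3=53 S4=25 blocked=[]
Op 4: conn=45 S1=34 S2=42 S3=53 S4=25 blocked=[]
Op 5: conn=45 S1=34 S2=42 S3=53 S4=38 blocked=[]
Op 6: conn=27 S1=34 S2=42 S3=35 S4=38 blocked=[]
Op 7: conn=9 S1=16 S2=42 S3=35 S4=38 blocked=[]
Op 8: conn=9 S1=16 S2=42 S3=53 S4=38 blocked=[]
Op 9: conn=-6 S1=16 S2=27 S3=53 S4=38 blocked=[1, 2, 3, 4]
Op 10: conn=-22 S1=16 S2=27 S3=37 S4=38 blocked=[1, 2, 3, 4]
Op 11: conn=-22 S1=16 S2=36 S3=37 S4=38 blocked=[1, 2, 3, 4]

Answer: -22 16 36 37 38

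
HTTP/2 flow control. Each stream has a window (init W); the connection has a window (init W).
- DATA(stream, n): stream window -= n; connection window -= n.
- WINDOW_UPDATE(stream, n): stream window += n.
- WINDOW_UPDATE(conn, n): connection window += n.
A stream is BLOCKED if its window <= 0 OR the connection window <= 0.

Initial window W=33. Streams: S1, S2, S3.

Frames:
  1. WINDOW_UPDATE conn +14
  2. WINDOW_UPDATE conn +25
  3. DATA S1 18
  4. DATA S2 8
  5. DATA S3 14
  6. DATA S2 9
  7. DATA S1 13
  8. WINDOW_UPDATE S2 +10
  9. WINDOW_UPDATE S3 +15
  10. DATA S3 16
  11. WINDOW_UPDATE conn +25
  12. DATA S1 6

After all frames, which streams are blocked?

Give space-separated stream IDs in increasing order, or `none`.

Answer: S1

Derivation:
Op 1: conn=47 S1=33 S2=33 S3=33 blocked=[]
Op 2: conn=72 S1=33 S2=33 S3=33 blocked=[]
Op 3: conn=54 S1=15 S2=33 S3=33 blocked=[]
Op 4: conn=46 S1=15 S2=25 S3=33 blocked=[]
Op 5: conn=32 S1=15 S2=25 S3=19 blocked=[]
Op 6: conn=23 S1=15 S2=16 S3=19 blocked=[]
Op 7: conn=10 S1=2 S2=16 S3=19 blocked=[]
Op 8: conn=10 S1=2 S2=26 S3=19 blocked=[]
Op 9: conn=10 S1=2 S2=26 S3=34 blocked=[]
Op 10: conn=-6 S1=2 S2=26 S3=18 blocked=[1, 2, 3]
Op 11: conn=19 S1=2 S2=26 S3=18 blocked=[]
Op 12: conn=13 S1=-4 S2=26 S3=18 blocked=[1]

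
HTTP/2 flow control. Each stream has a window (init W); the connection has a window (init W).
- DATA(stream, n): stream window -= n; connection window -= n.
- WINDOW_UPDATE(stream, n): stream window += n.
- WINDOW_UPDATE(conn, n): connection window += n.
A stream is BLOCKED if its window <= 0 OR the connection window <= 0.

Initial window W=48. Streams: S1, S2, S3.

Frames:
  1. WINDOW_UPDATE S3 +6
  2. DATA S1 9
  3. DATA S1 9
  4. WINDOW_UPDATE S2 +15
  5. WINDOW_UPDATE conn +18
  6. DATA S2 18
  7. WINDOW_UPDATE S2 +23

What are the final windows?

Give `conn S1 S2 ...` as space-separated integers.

Answer: 30 30 68 54

Derivation:
Op 1: conn=48 S1=48 S2=48 S3=54 blocked=[]
Op 2: conn=39 S1=39 S2=48 S3=54 blocked=[]
Op 3: conn=30 S1=30 S2=48 S3=54 blocked=[]
Op 4: conn=30 S1=30 S2=63 S3=54 blocked=[]
Op 5: conn=48 S1=30 S2=63 S3=54 blocked=[]
Op 6: conn=30 S1=30 S2=45 S3=54 blocked=[]
Op 7: conn=30 S1=30 S2=68 S3=54 blocked=[]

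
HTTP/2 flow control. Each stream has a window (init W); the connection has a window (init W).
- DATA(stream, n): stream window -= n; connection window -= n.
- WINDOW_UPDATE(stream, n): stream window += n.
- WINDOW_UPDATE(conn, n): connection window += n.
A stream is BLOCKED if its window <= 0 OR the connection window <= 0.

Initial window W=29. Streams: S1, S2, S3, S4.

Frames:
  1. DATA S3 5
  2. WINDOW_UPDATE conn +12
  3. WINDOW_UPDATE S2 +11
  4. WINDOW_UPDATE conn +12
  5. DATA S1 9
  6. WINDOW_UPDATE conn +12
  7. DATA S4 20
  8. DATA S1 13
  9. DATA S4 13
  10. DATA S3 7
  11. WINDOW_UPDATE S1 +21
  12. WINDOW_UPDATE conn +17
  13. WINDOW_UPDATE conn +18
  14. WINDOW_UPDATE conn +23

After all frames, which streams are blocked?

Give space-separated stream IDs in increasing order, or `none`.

Answer: S4

Derivation:
Op 1: conn=24 S1=29 S2=29 S3=24 S4=29 blocked=[]
Op 2: conn=36 S1=29 S2=29 S3=24 S4=29 blocked=[]
Op 3: conn=36 S1=29 S2=40 S3=24 S4=29 blocked=[]
Op 4: conn=48 S1=29 S2=40 S3=24 S4=29 blocked=[]
Op 5: conn=39 S1=20 S2=40 S3=24 S4=29 blocked=[]
Op 6: conn=51 S1=20 S2=40 S3=24 S4=29 blocked=[]
Op 7: conn=31 S1=20 S2=40 S3=24 S4=9 blocked=[]
Op 8: conn=18 S1=7 S2=40 S3=24 S4=9 blocked=[]
Op 9: conn=5 S1=7 S2=40 S3=24 S4=-4 blocked=[4]
Op 10: conn=-2 S1=7 S2=40 S3=17 S4=-4 blocked=[1, 2, 3, 4]
Op 11: conn=-2 S1=28 S2=40 S3=17 S4=-4 blocked=[1, 2, 3, 4]
Op 12: conn=15 S1=28 S2=40 S3=17 S4=-4 blocked=[4]
Op 13: conn=33 S1=28 S2=40 S3=17 S4=-4 blocked=[4]
Op 14: conn=56 S1=28 S2=40 S3=17 S4=-4 blocked=[4]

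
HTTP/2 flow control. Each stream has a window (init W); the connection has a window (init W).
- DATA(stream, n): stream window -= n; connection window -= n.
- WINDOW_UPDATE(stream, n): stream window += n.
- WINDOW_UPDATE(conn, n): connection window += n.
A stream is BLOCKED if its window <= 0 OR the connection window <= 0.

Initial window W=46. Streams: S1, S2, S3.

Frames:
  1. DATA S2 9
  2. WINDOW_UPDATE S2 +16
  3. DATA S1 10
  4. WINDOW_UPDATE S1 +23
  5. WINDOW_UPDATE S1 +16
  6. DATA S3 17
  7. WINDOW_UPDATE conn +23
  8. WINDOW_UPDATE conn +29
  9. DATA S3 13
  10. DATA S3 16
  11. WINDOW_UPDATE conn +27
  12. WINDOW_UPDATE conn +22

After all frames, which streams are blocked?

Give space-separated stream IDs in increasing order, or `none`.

Op 1: conn=37 S1=46 S2=37 S3=46 blocked=[]
Op 2: conn=37 S1=46 S2=53 S3=46 blocked=[]
Op 3: conn=27 S1=36 S2=53 S3=46 blocked=[]
Op 4: conn=27 S1=59 S2=53 S3=46 blocked=[]
Op 5: conn=27 S1=75 S2=53 S3=46 blocked=[]
Op 6: conn=10 S1=75 S2=53 S3=29 blocked=[]
Op 7: conn=33 S1=75 S2=53 S3=29 blocked=[]
Op 8: conn=62 S1=75 S2=53 S3=29 blocked=[]
Op 9: conn=49 S1=75 S2=53 S3=16 blocked=[]
Op 10: conn=33 S1=75 S2=53 S3=0 blocked=[3]
Op 11: conn=60 S1=75 S2=53 S3=0 blocked=[3]
Op 12: conn=82 S1=75 S2=53 S3=0 blocked=[3]

Answer: S3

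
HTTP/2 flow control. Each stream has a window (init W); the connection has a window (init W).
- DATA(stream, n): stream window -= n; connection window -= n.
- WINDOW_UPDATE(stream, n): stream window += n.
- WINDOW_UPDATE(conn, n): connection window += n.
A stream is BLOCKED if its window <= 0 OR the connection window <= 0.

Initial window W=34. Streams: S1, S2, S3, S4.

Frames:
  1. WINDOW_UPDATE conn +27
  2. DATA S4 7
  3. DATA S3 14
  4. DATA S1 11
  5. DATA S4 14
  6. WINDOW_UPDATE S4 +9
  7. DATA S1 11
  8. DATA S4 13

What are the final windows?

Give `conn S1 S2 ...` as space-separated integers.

Op 1: conn=61 S1=34 S2=34 S3=34 S4=34 blocked=[]
Op 2: conn=54 S1=34 S2=34 S3=34 S4=27 blocked=[]
Op 3: conn=40 S1=34 S2=34 S3=20 S4=27 blocked=[]
Op 4: conn=29 S1=23 S2=34 S3=20 S4=27 blocked=[]
Op 5: conn=15 S1=23 S2=34 S3=20 S4=13 blocked=[]
Op 6: conn=15 S1=23 S2=34 S3=20 S4=22 blocked=[]
Op 7: conn=4 S1=12 S2=34 S3=20 S4=22 blocked=[]
Op 8: conn=-9 S1=12 S2=34 S3=20 S4=9 blocked=[1, 2, 3, 4]

Answer: -9 12 34 20 9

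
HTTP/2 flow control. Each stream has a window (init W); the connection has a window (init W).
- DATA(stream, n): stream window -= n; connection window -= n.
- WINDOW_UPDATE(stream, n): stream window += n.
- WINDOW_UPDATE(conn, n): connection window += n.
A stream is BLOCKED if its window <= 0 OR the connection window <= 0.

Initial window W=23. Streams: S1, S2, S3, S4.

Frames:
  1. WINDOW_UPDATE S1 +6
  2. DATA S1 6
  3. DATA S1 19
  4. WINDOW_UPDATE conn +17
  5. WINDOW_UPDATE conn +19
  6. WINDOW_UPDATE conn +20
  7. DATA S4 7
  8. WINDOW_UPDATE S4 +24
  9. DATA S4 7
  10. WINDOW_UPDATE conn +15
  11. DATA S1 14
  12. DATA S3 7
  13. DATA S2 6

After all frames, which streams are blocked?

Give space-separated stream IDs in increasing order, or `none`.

Op 1: conn=23 S1=29 S2=23 S3=23 S4=23 blocked=[]
Op 2: conn=17 S1=23 S2=23 S3=23 S4=23 blocked=[]
Op 3: conn=-2 S1=4 S2=23 S3=23 S4=23 blocked=[1, 2, 3, 4]
Op 4: conn=15 S1=4 S2=23 S3=23 S4=23 blocked=[]
Op 5: conn=34 S1=4 S2=23 S3=23 S4=23 blocked=[]
Op 6: conn=54 S1=4 S2=23 S3=23 S4=23 blocked=[]
Op 7: conn=47 S1=4 S2=23 S3=23 S4=16 blocked=[]
Op 8: conn=47 S1=4 S2=23 S3=23 S4=40 blocked=[]
Op 9: conn=40 S1=4 S2=23 S3=23 S4=33 blocked=[]
Op 10: conn=55 S1=4 S2=23 S3=23 S4=33 blocked=[]
Op 11: conn=41 S1=-10 S2=23 S3=23 S4=33 blocked=[1]
Op 12: conn=34 S1=-10 S2=23 S3=16 S4=33 blocked=[1]
Op 13: conn=28 S1=-10 S2=17 S3=16 S4=33 blocked=[1]

Answer: S1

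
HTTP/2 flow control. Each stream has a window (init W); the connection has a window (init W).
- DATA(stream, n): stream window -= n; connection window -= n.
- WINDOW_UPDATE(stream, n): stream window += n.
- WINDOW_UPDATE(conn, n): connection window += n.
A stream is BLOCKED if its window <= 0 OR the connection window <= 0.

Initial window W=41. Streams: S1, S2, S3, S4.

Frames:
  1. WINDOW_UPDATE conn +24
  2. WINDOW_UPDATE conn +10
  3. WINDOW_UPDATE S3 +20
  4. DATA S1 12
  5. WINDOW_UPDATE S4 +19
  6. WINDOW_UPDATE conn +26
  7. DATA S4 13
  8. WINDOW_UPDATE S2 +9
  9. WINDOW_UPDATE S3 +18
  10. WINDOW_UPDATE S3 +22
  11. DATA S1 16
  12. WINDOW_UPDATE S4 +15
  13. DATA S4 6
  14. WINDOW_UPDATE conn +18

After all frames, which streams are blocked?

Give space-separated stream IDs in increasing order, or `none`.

Answer: none

Derivation:
Op 1: conn=65 S1=41 S2=41 S3=41 S4=41 blocked=[]
Op 2: conn=75 S1=41 S2=41 S3=41 S4=41 blocked=[]
Op 3: conn=75 S1=41 S2=41 S3=61 S4=41 blocked=[]
Op 4: conn=63 S1=29 S2=41 S3=61 S4=41 blocked=[]
Op 5: conn=63 S1=29 S2=41 S3=61 S4=60 blocked=[]
Op 6: conn=89 S1=29 S2=41 S3=61 S4=60 blocked=[]
Op 7: conn=76 S1=29 S2=41 S3=61 S4=47 blocked=[]
Op 8: conn=76 S1=29 S2=50 S3=61 S4=47 blocked=[]
Op 9: conn=76 S1=29 S2=50 S3=79 S4=47 blocked=[]
Op 10: conn=76 S1=29 S2=50 S3=101 S4=47 blocked=[]
Op 11: conn=60 S1=13 S2=50 S3=101 S4=47 blocked=[]
Op 12: conn=60 S1=13 S2=50 S3=101 S4=62 blocked=[]
Op 13: conn=54 S1=13 S2=50 S3=101 S4=56 blocked=[]
Op 14: conn=72 S1=13 S2=50 S3=101 S4=56 blocked=[]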